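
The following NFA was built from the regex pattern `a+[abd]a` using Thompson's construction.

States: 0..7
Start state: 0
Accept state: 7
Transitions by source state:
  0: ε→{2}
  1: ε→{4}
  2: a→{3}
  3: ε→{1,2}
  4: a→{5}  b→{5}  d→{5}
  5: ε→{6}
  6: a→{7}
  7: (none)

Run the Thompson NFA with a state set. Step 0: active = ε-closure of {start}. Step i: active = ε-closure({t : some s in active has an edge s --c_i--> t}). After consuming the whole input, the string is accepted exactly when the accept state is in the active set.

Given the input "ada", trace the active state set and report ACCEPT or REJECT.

Answer: ACCEPT

Trace:
S₀ = ε-closure({0}) = {0,2}
'a' @ 1: {1,2,3,4}
'd' @ 2: {5,6}
'a' @ 3: {7}  (accept∈set)
final: {7}; accept 7 in set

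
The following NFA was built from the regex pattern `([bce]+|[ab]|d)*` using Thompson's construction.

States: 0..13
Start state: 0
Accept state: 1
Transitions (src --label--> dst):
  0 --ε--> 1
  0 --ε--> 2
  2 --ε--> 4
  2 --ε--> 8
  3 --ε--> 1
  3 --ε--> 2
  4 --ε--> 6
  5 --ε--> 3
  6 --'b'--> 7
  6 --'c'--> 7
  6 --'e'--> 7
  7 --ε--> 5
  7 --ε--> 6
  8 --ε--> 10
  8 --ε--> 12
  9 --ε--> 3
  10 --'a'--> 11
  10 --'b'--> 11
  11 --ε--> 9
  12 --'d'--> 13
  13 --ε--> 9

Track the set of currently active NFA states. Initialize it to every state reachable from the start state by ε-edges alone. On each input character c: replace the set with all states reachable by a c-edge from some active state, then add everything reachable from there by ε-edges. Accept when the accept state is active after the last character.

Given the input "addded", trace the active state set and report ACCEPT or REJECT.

initial (ε-close {0}): {0,1,2,4,6,8,10,12}
'a' @ 1: {1,2,3,4,6,8,9,10,11,12}  (accept∈set)
'd' @ 2: {1,2,3,4,6,8,9,10,12,13}  (accept∈set)
'd' @ 3: {1,2,3,4,6,8,9,10,12,13}  (accept∈set)
'd' @ 4: {1,2,3,4,6,8,9,10,12,13}  (accept∈set)
'e' @ 5: {1,2,3,4,5,6,7,8,10,12}  (accept∈set)
'd' @ 6: {1,2,3,4,6,8,9,10,12,13}  (accept∈set)
end set {1,2,3,4,6,8,9,10,12,13} — state 1 in

Answer: ACCEPT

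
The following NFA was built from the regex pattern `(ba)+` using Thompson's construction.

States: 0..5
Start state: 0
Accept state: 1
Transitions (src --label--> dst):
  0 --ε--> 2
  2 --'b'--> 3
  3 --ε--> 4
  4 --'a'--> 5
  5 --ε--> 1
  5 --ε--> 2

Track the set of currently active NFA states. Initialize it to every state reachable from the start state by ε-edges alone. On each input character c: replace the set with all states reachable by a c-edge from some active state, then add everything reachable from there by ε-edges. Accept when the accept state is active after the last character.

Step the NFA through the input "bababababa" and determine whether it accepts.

S₀ = ε-closure({0}) = {0,2}
'b' @ 1: {3,4}
'a' @ 2: {1,2,5}  [accepting]
'b' @ 3: {3,4}
'a' @ 4: {1,2,5}  [accepting]
'b' @ 5: {3,4}
'a' @ 6: {1,2,5}  [accepting]
'b' @ 7: {3,4}
'a' @ 8: {1,2,5}  [accepting]
'b' @ 9: {3,4}
'a' @ 10: {1,2,5}  [accepting]
final: {1,2,5}; accept 1 in set

Answer: ACCEPT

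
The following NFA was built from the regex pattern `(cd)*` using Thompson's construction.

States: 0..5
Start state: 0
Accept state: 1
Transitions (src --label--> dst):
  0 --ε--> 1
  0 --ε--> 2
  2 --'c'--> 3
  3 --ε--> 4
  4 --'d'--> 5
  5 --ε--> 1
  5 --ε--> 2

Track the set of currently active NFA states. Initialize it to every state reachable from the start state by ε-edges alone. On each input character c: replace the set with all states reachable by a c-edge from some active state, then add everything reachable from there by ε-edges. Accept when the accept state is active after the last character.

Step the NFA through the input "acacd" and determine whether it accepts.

Answer: REJECT

Steps:
initial (ε-close {0}): {0,1,2}
'a' @ 1: {}  — dead — no transitions
rest 'cacd' ignored (set empty)
end set {} — state 1 not in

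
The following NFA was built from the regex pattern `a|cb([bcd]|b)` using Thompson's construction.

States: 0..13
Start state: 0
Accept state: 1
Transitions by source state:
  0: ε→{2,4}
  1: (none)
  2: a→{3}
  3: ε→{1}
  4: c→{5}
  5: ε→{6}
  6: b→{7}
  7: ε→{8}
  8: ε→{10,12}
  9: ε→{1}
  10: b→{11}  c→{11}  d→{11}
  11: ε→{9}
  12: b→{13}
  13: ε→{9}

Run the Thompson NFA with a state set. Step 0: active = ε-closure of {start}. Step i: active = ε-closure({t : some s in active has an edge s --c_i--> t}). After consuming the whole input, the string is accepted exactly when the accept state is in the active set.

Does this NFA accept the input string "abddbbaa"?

initial (ε-close {0}): {0,2,4}
'a' @ 1: {1,3}  (accept∈set)
'b' @ 2: {}  — dead — no transitions
rest 'ddbbaa' ignored (set empty)
end set {} — state 1 not in

Answer: REJECT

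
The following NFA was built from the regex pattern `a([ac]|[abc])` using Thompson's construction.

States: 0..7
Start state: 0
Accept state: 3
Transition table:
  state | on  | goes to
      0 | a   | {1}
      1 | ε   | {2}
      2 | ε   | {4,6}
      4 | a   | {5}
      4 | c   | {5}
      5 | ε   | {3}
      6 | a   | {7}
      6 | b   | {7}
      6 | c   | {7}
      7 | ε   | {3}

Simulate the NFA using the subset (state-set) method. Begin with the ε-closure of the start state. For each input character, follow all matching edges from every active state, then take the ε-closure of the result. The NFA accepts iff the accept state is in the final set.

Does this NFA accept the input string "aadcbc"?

S₀ = ε-closure({0}) = {0}
'a' @ 1: {1,2,4,6}
'a' @ 2: {3,5,7}  [accepting]
'd' @ 3: {}  — state set empty
rest 'cbc' ignored (set empty)
final: {}; accept 3 not in set

Answer: REJECT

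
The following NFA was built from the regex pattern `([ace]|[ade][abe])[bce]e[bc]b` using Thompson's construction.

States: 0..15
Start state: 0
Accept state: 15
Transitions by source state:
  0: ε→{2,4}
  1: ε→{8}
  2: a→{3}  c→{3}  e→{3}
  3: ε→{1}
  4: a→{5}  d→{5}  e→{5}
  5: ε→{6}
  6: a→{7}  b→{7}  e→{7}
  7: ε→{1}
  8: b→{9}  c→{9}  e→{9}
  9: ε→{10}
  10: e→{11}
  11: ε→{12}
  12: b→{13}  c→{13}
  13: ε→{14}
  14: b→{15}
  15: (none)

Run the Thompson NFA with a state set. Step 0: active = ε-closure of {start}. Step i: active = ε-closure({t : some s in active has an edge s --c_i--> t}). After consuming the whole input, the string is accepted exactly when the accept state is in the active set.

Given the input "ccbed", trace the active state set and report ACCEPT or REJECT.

start: ε-closure({0}) = {0,2,4}
'c' @ 1: {1,3,8}
'c' @ 2: {9,10}
'b' @ 3: {}  — state set empty
rest 'ed' ignored (set empty)
final: {}; accept 15 not in set

Answer: REJECT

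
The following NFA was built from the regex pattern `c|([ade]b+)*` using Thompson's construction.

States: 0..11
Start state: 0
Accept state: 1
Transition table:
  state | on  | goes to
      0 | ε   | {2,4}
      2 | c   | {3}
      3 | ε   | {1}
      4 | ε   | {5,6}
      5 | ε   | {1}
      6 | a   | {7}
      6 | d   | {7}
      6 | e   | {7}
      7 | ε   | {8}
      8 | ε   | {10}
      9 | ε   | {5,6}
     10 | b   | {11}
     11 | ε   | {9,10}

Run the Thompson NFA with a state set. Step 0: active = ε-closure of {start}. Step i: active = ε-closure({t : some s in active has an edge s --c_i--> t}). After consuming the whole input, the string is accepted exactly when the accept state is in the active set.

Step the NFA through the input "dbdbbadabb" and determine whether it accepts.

Answer: REJECT

Trace:
S₀ = ε-closure({0}) = {0,1,2,4,5,6}
'd' @ 1: {7,8,10}
'b' @ 2: {1,5,6,9,10,11}  ✓accept
'd' @ 3: {7,8,10}
'b' @ 4: {1,5,6,9,10,11}  ✓accept
'b' @ 5: {1,5,6,9,10,11}  ✓accept
'a' @ 6: {7,8,10}
'd' @ 7: {}  — no active states
rest 'abb' ignored (set empty)
end set {} — state 1 not in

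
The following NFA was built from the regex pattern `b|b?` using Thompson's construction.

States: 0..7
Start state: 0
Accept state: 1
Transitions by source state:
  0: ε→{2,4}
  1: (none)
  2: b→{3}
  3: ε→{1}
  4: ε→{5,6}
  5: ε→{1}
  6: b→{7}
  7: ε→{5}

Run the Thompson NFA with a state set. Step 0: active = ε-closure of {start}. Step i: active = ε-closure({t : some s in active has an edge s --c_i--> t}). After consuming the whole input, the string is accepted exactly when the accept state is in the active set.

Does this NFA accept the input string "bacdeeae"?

start: ε-closure({0}) = {0,1,2,4,5,6}
'b' @ 1: {1,3,5,7}  ✓accept
'a' @ 2: {}  — state set empty
rest 'cdeeae' ignored (set empty)
end set {} — state 1 not in

Answer: REJECT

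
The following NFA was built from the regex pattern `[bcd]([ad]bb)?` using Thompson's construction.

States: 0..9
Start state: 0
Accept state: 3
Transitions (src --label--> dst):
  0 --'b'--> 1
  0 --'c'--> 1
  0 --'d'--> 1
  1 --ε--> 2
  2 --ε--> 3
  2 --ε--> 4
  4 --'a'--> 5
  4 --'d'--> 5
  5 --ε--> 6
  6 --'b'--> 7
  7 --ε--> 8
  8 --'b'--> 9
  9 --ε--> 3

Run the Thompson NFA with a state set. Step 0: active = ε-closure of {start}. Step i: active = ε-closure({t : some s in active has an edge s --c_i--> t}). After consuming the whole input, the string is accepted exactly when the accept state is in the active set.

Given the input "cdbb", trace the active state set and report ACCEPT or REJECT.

Answer: ACCEPT

Derivation:
start: ε-closure({0}) = {0}
'c' @ 1: {1,2,3,4}  [accepting]
'd' @ 2: {5,6}
'b' @ 3: {7,8}
'b' @ 4: {3,9}  [accepting]
after full input: {3,9}  (accept=3 in)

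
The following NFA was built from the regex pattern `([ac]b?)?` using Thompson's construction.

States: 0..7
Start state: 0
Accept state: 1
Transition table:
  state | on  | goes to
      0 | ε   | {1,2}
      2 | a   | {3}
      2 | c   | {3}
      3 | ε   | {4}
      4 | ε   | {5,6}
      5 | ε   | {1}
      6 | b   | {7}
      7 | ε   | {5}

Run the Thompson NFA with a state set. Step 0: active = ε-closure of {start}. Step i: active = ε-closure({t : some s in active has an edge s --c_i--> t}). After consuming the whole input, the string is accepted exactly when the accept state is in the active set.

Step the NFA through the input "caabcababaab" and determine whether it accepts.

Answer: REJECT

Trace:
S₀ = ε-closure({0}) = {0,1,2}
'c' @ 1: {1,3,4,5,6}  ✓accept
'a' @ 2: {}  — no active states
rest 'abcababaab' ignored (set empty)
end set {} — state 1 not in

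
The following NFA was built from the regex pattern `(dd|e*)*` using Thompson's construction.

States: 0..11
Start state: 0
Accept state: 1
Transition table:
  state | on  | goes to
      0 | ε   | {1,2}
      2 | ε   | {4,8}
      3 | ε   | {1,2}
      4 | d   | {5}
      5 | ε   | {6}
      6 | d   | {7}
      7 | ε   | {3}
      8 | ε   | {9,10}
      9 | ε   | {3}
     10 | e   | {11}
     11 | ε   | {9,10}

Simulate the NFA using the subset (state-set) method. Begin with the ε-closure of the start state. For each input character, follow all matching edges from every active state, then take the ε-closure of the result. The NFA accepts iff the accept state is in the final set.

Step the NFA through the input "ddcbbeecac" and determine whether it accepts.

Answer: REJECT

Steps:
S₀ = ε-closure({0}) = {0,1,2,3,4,8,9,10}
'd' @ 1: {5,6}
'd' @ 2: {1,2,3,4,7,8,9,10}  [accepting]
'c' @ 3: {}  — dead — no transitions
rest 'bbeecac' ignored (set empty)
end set {} — state 1 not in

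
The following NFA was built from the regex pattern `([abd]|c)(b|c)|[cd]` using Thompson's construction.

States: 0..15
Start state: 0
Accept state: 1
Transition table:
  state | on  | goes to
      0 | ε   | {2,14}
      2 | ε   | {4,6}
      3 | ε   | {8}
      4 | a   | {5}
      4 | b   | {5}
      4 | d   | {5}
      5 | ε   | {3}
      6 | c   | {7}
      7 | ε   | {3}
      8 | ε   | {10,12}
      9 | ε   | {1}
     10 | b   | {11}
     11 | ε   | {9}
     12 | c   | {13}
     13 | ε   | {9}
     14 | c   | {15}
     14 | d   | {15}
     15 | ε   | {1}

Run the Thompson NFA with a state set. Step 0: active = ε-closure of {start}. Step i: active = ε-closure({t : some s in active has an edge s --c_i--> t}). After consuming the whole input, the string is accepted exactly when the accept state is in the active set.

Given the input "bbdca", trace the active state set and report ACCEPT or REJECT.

Answer: REJECT

Steps:
start: ε-closure({0}) = {0,2,4,6,14}
'b' @ 1: {3,5,8,10,12}
'b' @ 2: {1,9,11}  (accept∈set)
'd' @ 3: {}  — no active states
rest 'ca' ignored (set empty)
after full input: {}  (accept=1 not in)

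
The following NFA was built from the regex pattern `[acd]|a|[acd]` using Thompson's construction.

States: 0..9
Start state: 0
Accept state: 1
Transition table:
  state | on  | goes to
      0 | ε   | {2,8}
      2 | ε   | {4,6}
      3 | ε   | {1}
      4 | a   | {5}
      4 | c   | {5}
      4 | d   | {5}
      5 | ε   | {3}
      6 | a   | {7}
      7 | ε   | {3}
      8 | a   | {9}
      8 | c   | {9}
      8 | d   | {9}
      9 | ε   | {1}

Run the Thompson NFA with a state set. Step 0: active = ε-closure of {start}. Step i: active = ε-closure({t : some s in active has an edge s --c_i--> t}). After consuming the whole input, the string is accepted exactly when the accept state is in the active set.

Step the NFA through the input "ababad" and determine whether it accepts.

start: ε-closure({0}) = {0,2,4,6,8}
'a' @ 1: {1,3,5,7,9}  (accept∈set)
'b' @ 2: {}  — no active states
rest 'abad' ignored (set empty)
end set {} — state 1 not in

Answer: REJECT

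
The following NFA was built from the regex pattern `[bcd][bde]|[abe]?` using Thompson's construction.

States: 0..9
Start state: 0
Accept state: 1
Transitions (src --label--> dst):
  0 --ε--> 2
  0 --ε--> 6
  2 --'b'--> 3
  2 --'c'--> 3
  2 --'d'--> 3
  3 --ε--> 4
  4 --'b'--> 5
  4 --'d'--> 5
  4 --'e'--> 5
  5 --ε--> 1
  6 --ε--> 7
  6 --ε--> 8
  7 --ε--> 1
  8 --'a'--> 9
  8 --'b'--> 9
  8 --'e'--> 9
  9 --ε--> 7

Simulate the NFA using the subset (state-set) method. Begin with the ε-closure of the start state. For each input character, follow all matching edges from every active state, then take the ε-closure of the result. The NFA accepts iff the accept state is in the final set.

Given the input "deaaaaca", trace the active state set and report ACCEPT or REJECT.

Answer: REJECT

Steps:
start: ε-closure({0}) = {0,1,2,6,7,8}
'd' @ 1: {3,4}
'e' @ 2: {1,5}  [accepting]
'a' @ 3: {}  — dead — no transitions
rest 'aaaca' ignored (set empty)
final: {}; accept 1 not in set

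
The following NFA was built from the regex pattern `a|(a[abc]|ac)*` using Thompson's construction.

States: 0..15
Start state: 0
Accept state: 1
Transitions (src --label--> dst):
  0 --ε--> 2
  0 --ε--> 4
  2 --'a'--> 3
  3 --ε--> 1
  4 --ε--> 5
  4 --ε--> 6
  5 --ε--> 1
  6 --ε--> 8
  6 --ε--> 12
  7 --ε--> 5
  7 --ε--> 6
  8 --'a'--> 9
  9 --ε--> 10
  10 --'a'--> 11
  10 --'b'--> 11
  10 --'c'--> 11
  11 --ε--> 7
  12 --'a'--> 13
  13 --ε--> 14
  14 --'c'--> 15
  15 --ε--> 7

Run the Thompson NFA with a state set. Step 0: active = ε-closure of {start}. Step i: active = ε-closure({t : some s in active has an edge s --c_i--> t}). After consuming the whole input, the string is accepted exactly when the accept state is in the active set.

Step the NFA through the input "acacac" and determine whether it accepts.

start: ε-closure({0}) = {0,1,2,4,5,6,8,12}
'a' @ 1: {1,3,9,10,13,14}  [accepting]
'c' @ 2: {1,5,6,7,8,11,12,15}  [accepting]
'a' @ 3: {9,10,13,14}
'c' @ 4: {1,5,6,7,8,11,12,15}  [accepting]
'a' @ 5: {9,10,13,14}
'c' @ 6: {1,5,6,7,8,11,12,15}  [accepting]
end set {1,5,6,7,8,11,12,15} — state 1 in

Answer: ACCEPT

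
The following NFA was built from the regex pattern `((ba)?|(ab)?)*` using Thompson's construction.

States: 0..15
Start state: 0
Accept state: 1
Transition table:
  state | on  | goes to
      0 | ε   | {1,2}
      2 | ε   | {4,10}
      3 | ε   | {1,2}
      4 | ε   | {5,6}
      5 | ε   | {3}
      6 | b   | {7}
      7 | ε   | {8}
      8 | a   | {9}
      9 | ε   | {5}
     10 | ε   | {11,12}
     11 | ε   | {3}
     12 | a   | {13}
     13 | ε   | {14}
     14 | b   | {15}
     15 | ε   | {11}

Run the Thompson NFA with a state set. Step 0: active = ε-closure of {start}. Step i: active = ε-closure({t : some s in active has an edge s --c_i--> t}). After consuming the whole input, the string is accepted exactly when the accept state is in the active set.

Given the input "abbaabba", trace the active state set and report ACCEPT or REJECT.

Answer: ACCEPT

Trace:
initial (ε-close {0}): {0,1,2,3,4,5,6,10,11,12}
'a' @ 1: {13,14}
'b' @ 2: {1,2,3,4,5,6,10,11,12,15}  ✓accept
'b' @ 3: {7,8}
'a' @ 4: {1,2,3,4,5,6,9,10,11,12}  ✓accept
'a' @ 5: {13,14}
'b' @ 6: {1,2,3,4,5,6,10,11,12,15}  ✓accept
'b' @ 7: {7,8}
'a' @ 8: {1,2,3,4,5,6,9,10,11,12}  ✓accept
end set {1,2,3,4,5,6,9,10,11,12} — state 1 in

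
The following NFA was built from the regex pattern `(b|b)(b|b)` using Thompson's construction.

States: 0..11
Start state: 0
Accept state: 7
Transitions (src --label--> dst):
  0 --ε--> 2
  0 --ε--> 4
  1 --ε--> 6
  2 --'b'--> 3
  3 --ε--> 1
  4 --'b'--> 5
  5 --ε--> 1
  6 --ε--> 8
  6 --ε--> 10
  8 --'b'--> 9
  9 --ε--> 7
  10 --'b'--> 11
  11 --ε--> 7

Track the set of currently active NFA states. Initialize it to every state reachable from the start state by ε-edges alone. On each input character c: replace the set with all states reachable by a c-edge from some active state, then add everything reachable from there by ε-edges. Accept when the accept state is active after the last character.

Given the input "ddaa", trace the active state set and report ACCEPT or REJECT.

S₀ = ε-closure({0}) = {0,2,4}
'd' @ 1: {}  — no active states
rest 'daa' ignored (set empty)
end set {} — state 7 not in

Answer: REJECT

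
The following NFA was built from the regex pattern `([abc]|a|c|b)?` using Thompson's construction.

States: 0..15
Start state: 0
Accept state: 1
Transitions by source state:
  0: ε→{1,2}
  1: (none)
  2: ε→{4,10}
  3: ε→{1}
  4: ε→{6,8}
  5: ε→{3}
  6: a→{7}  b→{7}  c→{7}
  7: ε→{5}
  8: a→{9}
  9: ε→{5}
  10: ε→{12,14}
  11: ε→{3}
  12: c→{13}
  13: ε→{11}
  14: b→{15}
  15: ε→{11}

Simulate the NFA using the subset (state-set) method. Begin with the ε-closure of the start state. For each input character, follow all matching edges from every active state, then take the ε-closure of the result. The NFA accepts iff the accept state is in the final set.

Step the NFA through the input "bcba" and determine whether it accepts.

Answer: REJECT

Steps:
S₀ = ε-closure({0}) = {0,1,2,4,6,8,10,12,14}
'b' @ 1: {1,3,5,7,11,15}  (accept∈set)
'c' @ 2: {}  — dead — no transitions
rest 'ba' ignored (set empty)
end set {} — state 1 not in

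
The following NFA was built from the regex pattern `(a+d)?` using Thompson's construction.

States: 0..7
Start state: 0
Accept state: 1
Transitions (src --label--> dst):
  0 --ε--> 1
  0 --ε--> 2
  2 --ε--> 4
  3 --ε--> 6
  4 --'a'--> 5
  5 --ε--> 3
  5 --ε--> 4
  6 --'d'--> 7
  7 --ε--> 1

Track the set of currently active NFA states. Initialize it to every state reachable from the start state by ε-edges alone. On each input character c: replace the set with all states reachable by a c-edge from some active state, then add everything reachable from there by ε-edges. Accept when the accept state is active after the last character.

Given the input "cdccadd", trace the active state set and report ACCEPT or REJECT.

Answer: REJECT

Trace:
initial (ε-close {0}): {0,1,2,4}
'c' @ 1: {}  — dead — no transitions
rest 'dccadd' ignored (set empty)
end set {} — state 1 not in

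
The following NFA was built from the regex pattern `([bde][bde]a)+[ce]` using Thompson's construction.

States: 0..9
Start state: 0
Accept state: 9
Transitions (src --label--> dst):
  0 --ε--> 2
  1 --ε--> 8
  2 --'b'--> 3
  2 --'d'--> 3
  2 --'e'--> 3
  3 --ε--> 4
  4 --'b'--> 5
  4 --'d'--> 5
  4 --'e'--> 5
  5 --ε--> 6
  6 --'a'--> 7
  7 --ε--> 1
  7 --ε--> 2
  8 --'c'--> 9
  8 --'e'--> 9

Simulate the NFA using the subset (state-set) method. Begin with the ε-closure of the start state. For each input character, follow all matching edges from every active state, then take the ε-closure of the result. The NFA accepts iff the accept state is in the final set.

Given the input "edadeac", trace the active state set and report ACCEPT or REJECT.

start: ε-closure({0}) = {0,2}
'e' @ 1: {3,4}
'd' @ 2: {5,6}
'a' @ 3: {1,2,7,8}
'd' @ 4: {3,4}
'e' @ 5: {5,6}
'a' @ 6: {1,2,7,8}
'c' @ 7: {9}  (accept∈set)
end set {9} — state 9 in

Answer: ACCEPT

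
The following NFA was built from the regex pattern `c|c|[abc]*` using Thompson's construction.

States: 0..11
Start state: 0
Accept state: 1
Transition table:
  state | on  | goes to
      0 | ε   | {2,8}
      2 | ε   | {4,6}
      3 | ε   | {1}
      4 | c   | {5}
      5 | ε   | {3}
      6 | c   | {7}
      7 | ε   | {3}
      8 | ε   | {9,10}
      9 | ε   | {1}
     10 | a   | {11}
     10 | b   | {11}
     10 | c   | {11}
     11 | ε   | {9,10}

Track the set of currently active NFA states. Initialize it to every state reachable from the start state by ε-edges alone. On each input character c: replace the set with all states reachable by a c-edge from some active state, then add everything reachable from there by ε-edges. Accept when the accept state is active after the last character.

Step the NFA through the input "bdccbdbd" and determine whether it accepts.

S₀ = ε-closure({0}) = {0,1,2,4,6,8,9,10}
'b' @ 1: {1,9,10,11}  (accept∈set)
'd' @ 2: {}  — no active states
rest 'ccbdbd' ignored (set empty)
after full input: {}  (accept=1 not in)

Answer: REJECT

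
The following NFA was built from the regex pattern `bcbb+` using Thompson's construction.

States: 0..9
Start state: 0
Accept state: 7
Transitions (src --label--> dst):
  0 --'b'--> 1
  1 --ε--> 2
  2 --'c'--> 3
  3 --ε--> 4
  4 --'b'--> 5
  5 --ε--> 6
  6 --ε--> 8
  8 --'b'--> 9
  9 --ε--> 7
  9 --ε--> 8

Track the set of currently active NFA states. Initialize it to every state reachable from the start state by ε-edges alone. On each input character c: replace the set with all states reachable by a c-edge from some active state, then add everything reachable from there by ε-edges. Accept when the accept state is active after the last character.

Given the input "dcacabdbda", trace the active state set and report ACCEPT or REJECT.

Answer: REJECT

Derivation:
initial (ε-close {0}): {0}
'd' @ 1: {}  — no active states
rest 'cacabdbda' ignored (set empty)
final: {}; accept 7 not in set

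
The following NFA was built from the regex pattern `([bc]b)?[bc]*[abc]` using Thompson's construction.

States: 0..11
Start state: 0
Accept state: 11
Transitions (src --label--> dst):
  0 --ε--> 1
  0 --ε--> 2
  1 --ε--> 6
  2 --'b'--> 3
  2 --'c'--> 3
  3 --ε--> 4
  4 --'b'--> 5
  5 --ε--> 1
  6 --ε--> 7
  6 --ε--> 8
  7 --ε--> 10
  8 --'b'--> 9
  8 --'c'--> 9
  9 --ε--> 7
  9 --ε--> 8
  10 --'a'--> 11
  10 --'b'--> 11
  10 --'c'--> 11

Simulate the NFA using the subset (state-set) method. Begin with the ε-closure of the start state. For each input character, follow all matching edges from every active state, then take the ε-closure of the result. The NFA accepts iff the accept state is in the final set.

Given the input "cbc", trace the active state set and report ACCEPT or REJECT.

start: ε-closure({0}) = {0,1,2,6,7,8,10}
'c' @ 1: {3,4,7,8,9,10,11}  (accept∈set)
'b' @ 2: {1,5,6,7,8,9,10,11}  (accept∈set)
'c' @ 3: {7,8,9,10,11}  (accept∈set)
final: {7,8,9,10,11}; accept 11 in set

Answer: ACCEPT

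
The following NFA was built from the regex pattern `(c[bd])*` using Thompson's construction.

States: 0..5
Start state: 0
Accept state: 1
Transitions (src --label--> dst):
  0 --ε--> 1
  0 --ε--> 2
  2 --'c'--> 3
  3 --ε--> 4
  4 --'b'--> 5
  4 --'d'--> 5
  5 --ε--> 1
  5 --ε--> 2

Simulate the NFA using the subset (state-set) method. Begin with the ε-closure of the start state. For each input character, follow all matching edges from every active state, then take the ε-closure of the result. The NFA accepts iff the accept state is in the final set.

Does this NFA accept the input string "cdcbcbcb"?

Answer: ACCEPT

Steps:
S₀ = ε-closure({0}) = {0,1,2}
'c' @ 1: {3,4}
'd' @ 2: {1,2,5}  ✓accept
'c' @ 3: {3,4}
'b' @ 4: {1,2,5}  ✓accept
'c' @ 5: {3,4}
'b' @ 6: {1,2,5}  ✓accept
'c' @ 7: {3,4}
'b' @ 8: {1,2,5}  ✓accept
after full input: {1,2,5}  (accept=1 in)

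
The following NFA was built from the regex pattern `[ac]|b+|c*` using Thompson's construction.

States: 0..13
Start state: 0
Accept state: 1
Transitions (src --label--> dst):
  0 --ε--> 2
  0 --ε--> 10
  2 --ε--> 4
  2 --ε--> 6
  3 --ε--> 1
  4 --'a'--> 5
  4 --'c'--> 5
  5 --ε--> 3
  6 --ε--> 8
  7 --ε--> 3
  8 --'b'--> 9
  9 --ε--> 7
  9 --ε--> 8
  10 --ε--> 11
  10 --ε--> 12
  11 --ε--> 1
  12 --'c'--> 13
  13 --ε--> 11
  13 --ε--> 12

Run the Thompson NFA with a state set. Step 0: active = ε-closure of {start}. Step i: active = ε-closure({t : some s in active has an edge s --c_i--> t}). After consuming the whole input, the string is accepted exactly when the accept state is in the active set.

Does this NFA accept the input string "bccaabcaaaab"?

Answer: REJECT

Steps:
start: ε-closure({0}) = {0,1,2,4,6,8,10,11,12}
'b' @ 1: {1,3,7,8,9}  ✓accept
'c' @ 2: {}  — state set empty
rest 'caabcaaaab' ignored (set empty)
end set {} — state 1 not in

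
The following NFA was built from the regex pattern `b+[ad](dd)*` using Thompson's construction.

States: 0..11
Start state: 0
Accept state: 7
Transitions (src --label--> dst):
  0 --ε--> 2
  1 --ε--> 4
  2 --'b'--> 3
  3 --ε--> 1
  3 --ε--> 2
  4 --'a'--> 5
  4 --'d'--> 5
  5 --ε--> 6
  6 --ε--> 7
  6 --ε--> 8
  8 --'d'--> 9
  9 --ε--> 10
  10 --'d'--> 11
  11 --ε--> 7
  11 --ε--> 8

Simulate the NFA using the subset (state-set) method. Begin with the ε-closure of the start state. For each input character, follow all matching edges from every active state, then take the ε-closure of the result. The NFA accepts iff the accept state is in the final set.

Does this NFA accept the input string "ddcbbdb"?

start: ε-closure({0}) = {0,2}
'd' @ 1: {}  — state set empty
rest 'dcbbdb' ignored (set empty)
after full input: {}  (accept=7 not in)

Answer: REJECT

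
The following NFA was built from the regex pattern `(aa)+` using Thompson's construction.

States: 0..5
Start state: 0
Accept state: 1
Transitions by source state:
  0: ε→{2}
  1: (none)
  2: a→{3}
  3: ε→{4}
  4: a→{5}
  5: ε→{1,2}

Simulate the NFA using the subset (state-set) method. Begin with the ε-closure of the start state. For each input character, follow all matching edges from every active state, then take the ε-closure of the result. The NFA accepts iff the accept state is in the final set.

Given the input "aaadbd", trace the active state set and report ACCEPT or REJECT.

S₀ = ε-closure({0}) = {0,2}
'a' @ 1: {3,4}
'a' @ 2: {1,2,5}  (accept∈set)
'a' @ 3: {3,4}
'd' @ 4: {}  — no active states
rest 'bd' ignored (set empty)
final: {}; accept 1 not in set

Answer: REJECT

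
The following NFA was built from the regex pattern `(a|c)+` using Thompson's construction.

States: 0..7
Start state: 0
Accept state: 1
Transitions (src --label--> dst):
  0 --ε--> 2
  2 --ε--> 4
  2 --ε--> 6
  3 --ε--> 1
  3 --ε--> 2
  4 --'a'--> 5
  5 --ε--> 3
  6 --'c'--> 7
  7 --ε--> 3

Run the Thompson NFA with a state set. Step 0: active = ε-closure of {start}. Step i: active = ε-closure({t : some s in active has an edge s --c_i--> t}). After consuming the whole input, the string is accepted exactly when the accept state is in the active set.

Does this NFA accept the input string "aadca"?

Answer: REJECT

Trace:
initial (ε-close {0}): {0,2,4,6}
'a' @ 1: {1,2,3,4,5,6}  (accept∈set)
'a' @ 2: {1,2,3,4,5,6}  (accept∈set)
'd' @ 3: {}  — state set empty
rest 'ca' ignored (set empty)
end set {} — state 1 not in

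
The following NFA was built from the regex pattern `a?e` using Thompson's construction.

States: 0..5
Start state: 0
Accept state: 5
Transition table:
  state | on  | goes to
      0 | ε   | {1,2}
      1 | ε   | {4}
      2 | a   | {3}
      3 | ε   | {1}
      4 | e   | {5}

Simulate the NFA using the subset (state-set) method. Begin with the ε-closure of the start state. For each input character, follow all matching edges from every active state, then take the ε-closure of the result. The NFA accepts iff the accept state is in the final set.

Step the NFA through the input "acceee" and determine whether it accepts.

start: ε-closure({0}) = {0,1,2,4}
'a' @ 1: {1,3,4}
'c' @ 2: {}  — no active states
rest 'ceee' ignored (set empty)
end set {} — state 5 not in

Answer: REJECT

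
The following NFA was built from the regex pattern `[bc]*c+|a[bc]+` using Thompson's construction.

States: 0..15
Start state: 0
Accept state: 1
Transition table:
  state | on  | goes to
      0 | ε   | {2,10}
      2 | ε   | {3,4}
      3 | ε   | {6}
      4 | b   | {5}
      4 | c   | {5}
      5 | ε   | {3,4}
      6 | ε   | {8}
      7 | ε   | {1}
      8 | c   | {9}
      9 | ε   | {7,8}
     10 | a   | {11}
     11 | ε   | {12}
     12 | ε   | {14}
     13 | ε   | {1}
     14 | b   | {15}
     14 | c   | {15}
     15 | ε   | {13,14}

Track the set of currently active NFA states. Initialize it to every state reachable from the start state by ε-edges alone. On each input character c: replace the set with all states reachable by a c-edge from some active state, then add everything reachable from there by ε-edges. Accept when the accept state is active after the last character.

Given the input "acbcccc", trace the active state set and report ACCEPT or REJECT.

Answer: ACCEPT

Derivation:
initial (ε-close {0}): {0,2,3,4,6,8,10}
'a' @ 1: {11,12,14}
'c' @ 2: {1,13,14,15}  (accept∈set)
'b' @ 3: {1,13,14,15}  (accept∈set)
'c' @ 4: {1,13,14,15}  (accept∈set)
'c' @ 5: {1,13,14,15}  (accept∈set)
'c' @ 6: {1,13,14,15}  (accept∈set)
'c' @ 7: {1,13,14,15}  (accept∈set)
after full input: {1,13,14,15}  (accept=1 in)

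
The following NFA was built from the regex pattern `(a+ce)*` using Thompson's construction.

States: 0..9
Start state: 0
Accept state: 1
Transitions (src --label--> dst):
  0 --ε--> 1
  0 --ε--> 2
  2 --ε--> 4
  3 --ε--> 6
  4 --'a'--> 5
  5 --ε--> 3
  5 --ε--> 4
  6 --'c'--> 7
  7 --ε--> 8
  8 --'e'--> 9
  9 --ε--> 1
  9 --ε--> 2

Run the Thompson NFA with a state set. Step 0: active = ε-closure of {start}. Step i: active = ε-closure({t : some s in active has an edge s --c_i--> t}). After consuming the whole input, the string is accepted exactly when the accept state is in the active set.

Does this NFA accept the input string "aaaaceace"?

S₀ = ε-closure({0}) = {0,1,2,4}
'a' @ 1: {3,4,5,6}
'a' @ 2: {3,4,5,6}
'a' @ 3: {3,4,5,6}
'a' @ 4: {3,4,5,6}
'c' @ 5: {7,8}
'e' @ 6: {1,2,4,9}  ✓accept
'a' @ 7: {3,4,5,6}
'c' @ 8: {7,8}
'e' @ 9: {1,2,4,9}  ✓accept
end set {1,2,4,9} — state 1 in

Answer: ACCEPT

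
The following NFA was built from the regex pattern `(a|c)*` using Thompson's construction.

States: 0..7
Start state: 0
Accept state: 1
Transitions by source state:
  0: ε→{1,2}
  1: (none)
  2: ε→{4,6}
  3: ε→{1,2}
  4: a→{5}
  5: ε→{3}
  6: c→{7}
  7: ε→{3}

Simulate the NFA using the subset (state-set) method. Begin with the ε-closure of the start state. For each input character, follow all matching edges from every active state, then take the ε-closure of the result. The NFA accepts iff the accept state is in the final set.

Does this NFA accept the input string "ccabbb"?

Answer: REJECT

Derivation:
initial (ε-close {0}): {0,1,2,4,6}
'c' @ 1: {1,2,3,4,6,7}  [accepting]
'c' @ 2: {1,2,3,4,6,7}  [accepting]
'a' @ 3: {1,2,3,4,5,6}  [accepting]
'b' @ 4: {}  — state set empty
rest 'bb' ignored (set empty)
after full input: {}  (accept=1 not in)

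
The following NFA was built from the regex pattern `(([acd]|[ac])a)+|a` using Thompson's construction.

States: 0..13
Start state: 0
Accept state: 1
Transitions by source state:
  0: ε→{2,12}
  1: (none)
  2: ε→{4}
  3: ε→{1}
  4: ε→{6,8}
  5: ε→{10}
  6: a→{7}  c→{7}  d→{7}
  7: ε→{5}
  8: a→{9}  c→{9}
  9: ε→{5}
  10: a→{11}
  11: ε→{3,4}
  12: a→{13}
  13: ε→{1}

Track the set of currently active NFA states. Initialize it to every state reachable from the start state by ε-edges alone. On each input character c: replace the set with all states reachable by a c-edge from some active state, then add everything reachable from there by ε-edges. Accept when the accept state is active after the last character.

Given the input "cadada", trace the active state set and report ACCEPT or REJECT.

S₀ = ε-closure({0}) = {0,2,4,6,8,12}
'c' @ 1: {5,7,9,10}
'a' @ 2: {1,3,4,6,8,11}  [accepting]
'd' @ 3: {5,7,10}
'a' @ 4: {1,3,4,6,8,11}  [accepting]
'd' @ 5: {5,7,10}
'a' @ 6: {1,3,4,6,8,11}  [accepting]
final: {1,3,4,6,8,11}; accept 1 in set

Answer: ACCEPT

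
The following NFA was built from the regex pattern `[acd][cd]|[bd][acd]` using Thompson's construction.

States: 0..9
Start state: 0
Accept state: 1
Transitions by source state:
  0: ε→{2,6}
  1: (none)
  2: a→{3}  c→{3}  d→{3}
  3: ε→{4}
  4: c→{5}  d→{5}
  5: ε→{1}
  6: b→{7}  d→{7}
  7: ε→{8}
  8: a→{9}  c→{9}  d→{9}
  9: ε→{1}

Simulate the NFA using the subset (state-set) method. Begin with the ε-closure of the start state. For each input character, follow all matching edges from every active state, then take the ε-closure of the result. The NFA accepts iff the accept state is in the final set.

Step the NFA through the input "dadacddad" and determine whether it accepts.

Answer: REJECT

Trace:
start: ε-closure({0}) = {0,2,6}
'd' @ 1: {3,4,7,8}
'a' @ 2: {1,9}  ✓accept
'd' @ 3: {}  — state set empty
rest 'acddad' ignored (set empty)
final: {}; accept 1 not in set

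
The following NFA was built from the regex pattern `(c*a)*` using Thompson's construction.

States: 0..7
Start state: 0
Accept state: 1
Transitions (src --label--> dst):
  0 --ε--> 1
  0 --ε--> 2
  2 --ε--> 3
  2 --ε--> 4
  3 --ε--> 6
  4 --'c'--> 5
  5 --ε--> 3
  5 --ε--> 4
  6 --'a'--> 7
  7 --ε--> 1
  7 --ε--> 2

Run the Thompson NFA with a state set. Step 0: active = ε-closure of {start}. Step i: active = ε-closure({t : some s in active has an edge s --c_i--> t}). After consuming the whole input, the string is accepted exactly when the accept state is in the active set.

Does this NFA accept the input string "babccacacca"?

Answer: REJECT

Steps:
S₀ = ε-closure({0}) = {0,1,2,3,4,6}
'b' @ 1: {}  — dead — no transitions
rest 'abccacacca' ignored (set empty)
after full input: {}  (accept=1 not in)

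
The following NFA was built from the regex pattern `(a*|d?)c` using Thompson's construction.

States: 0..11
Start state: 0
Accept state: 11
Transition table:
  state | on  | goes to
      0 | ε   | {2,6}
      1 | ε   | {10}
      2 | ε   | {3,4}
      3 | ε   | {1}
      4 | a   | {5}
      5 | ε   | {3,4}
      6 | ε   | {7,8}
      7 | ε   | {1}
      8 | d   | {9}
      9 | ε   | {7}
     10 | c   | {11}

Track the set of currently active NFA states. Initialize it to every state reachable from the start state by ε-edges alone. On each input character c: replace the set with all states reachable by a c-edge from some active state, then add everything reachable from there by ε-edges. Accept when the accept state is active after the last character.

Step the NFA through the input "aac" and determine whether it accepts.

start: ε-closure({0}) = {0,1,2,3,4,6,7,8,10}
'a' @ 1: {1,3,4,5,10}
'a' @ 2: {1,3,4,5,10}
'c' @ 3: {11}  (accept∈set)
final: {11}; accept 11 in set

Answer: ACCEPT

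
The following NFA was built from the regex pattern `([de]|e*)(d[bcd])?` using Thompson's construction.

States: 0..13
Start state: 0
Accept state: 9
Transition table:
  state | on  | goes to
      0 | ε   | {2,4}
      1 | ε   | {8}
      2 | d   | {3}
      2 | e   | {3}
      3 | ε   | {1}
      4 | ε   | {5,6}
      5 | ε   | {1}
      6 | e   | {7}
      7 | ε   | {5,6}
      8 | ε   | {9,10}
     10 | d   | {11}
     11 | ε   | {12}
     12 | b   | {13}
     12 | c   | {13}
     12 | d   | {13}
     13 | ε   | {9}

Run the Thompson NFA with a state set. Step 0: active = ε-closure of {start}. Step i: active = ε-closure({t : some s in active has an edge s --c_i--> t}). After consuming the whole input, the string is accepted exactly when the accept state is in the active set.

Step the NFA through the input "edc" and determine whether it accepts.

Answer: ACCEPT

Steps:
S₀ = ε-closure({0}) = {0,1,2,4,5,6,8,9,10}
'e' @ 1: {1,3,5,6,7,8,9,10}  [accepting]
'd' @ 2: {11,12}
'c' @ 3: {9,13}  [accepting]
after full input: {9,13}  (accept=9 in)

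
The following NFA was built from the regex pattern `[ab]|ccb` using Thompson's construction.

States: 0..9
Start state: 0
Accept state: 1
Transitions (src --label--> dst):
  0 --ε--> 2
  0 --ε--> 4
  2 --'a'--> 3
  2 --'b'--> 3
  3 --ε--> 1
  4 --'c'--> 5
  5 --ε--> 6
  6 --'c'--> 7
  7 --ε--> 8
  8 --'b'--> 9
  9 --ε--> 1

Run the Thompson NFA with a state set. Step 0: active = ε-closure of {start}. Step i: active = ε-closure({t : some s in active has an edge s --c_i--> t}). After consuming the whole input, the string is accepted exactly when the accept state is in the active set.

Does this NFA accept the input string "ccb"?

S₀ = ε-closure({0}) = {0,2,4}
'c' @ 1: {5,6}
'c' @ 2: {7,8}
'b' @ 3: {1,9}  ✓accept
after full input: {1,9}  (accept=1 in)

Answer: ACCEPT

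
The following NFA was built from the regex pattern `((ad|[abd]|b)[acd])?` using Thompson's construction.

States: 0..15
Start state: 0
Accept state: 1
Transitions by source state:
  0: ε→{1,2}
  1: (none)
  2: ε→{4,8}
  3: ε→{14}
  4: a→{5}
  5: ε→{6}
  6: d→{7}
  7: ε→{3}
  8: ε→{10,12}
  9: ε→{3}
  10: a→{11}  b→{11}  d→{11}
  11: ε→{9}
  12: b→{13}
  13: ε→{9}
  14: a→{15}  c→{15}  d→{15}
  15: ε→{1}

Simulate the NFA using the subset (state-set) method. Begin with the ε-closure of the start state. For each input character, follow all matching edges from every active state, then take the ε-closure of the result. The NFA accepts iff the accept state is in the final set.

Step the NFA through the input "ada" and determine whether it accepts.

Answer: ACCEPT

Steps:
initial (ε-close {0}): {0,1,2,4,8,10,12}
'a' @ 1: {3,5,6,9,11,14}
'd' @ 2: {1,3,7,14,15}  ✓accept
'a' @ 3: {1,15}  ✓accept
final: {1,15}; accept 1 in set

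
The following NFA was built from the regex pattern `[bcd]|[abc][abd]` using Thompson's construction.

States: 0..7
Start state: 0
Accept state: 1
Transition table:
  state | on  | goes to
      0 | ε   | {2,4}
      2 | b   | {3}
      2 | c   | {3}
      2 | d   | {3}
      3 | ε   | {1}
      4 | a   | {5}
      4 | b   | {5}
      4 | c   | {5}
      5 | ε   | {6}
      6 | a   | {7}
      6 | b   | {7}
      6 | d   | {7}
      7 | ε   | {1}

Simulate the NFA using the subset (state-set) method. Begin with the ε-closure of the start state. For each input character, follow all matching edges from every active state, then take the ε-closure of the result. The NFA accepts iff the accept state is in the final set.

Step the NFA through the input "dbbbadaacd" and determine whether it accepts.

Answer: REJECT

Steps:
S₀ = ε-closure({0}) = {0,2,4}
'd' @ 1: {1,3}  ✓accept
'b' @ 2: {}  — no active states
rest 'bbadaacd' ignored (set empty)
after full input: {}  (accept=1 not in)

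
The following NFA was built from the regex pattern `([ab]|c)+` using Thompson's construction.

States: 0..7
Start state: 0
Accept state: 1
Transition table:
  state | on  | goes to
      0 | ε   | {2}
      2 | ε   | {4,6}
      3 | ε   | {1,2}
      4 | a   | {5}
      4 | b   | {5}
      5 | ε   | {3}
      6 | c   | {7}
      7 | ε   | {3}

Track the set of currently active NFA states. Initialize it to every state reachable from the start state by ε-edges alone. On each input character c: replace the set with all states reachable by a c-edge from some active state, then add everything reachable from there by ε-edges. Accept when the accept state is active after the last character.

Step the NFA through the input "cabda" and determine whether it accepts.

Answer: REJECT

Steps:
S₀ = ε-closure({0}) = {0,2,4,6}
'c' @ 1: {1,2,3,4,6,7}  [accepting]
'a' @ 2: {1,2,3,4,5,6}  [accepting]
'b' @ 3: {1,2,3,4,5,6}  [accepting]
'd' @ 4: {}  — state set empty
rest 'a' ignored (set empty)
end set {} — state 1 not in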